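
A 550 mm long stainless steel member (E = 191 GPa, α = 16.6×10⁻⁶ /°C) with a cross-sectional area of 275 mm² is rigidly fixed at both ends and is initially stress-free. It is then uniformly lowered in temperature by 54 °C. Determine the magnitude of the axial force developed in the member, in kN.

P ≈ 47.1 kN (tensile)

Full restraint means ε = 0, so the stress is σ = EαΔT = 191×10³ × 16.6×10⁻⁶ × 54 = 171.2 MPa.
P = AEαΔT = 275 × 191×10³ × 16.6×10⁻⁶ × 54 = 47.08 kN (tensile).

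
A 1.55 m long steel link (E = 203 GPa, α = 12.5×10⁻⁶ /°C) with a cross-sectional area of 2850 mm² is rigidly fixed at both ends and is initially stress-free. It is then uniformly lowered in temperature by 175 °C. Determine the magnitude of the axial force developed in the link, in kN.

P ≈ 1270 kN (tensile)

Full restraint means ε = 0, so the stress is σ = EαΔT = 203×10³ × 12.5×10⁻⁶ × 175 = 444.1 MPa.
P = AEαΔT = 2850 × 203×10³ × 12.5×10⁻⁶ × 175 = 1266 kN (tensile).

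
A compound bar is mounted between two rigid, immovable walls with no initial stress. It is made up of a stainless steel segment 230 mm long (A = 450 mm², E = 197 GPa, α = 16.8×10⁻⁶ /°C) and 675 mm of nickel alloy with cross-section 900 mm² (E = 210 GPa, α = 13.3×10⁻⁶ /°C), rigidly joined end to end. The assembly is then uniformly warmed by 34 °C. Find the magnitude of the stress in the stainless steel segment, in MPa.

σ ≈ 157 MPa (compressive)

Free thermal expansion of the whole bar: Σ αᵢΔT Lᵢ = 16.8×10⁻⁶×34×230 + 13.3×10⁻⁶×34×675 = 0.4366 mm.
The rigid supports impose zero overall length change; the single axial force P common to all segments must satisfy P Σ Lᵢ/(AᵢEᵢ) = δ_free.
Σ Lᵢ/(AᵢEᵢ) = 230/(450×197×10³) + 675/(900×210×10³) = 6.166×10⁻⁶ mm/N.
Hence P = δ_free / Σ(L/AE) = 0.4366/6.166×10⁻⁶ = 70.81 kN (compressive).
σ_{stainless steel} = P / A = 70810 / 450 = 157.4 MPa.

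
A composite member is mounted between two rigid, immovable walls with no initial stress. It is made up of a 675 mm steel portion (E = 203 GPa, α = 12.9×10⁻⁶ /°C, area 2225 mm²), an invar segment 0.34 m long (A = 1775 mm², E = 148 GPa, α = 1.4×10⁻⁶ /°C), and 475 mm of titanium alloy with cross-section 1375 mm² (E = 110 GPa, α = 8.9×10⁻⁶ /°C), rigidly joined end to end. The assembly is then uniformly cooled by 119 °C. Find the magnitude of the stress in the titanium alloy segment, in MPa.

σ ≈ 196 MPa (tensile)

If the supports were absent, the total length change would be Σ αᵢΔT Lᵢ = 12.9×10⁻⁶×119×675 + 1.4×10⁻⁶×119×340 + 8.9×10⁻⁶×119×475 = 1.596 mm.
The rigid supports impose zero overall length change; the single axial force P common to all segments must satisfy P Σ Lᵢ/(AᵢEᵢ) = δ_free.
The series flexibility is Σ Lᵢ/(AᵢEᵢ) = 675/(2225×203×10³) + 340/(1775×148×10³) + 475/(1375×110×10³) = 5.929×10⁻⁶ mm/N.
So P = 1.596 / 5.929×10⁻⁶ = 269.2 kN, tensile.
σ_{titanium alloy} = P / A = 269200 / 1375 = 195.8 MPa.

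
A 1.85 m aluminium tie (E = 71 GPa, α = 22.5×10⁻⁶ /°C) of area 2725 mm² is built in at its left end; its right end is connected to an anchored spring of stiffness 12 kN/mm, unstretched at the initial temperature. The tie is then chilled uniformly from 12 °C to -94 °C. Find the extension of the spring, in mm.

δ ≈ 3.96 mm

If the spring were absent the tie would shorten by αΔT L = 22.5×10⁻⁶ × 106 × 1850 = 4.412 mm.
With a force P in the spring, the elastic change of the tie is PL/(AE) and that of the spring is P/k; compatibility requires their sum to equal δ_free.
So P = δ_free / [L/(AE) + 1/k] = 4.412 / [ 1850/(2725×71×10³) + 1/(12×10³) ].
P = 4.412 / 9.29×10⁻⁵ = 47500 N.
Spring extension = P/k = 47500/(12×10³) = 3.958 mm.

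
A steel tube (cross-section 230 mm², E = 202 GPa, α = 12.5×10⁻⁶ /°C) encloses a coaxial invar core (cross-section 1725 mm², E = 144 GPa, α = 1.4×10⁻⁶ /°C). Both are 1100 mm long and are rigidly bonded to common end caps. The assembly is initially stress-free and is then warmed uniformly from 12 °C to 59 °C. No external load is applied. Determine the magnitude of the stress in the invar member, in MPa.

Both members must finish at the same length. With the larger α, the steel tends to over-expand; the plates restrain it, putting the steel in compression and the invar in tension. With no external load the two internal forces are equal and opposite, magnitude P.
Compatibility of the two members (thermal + elastic change equal): (α₁ − α₂)ΔT = P·[1/(A₁E₁) + 1/(A₂E₂)].
|α₁ − α₂|·ΔT = 11.1×10⁻⁶ × 47 = 0.0005217.
1/(A₁E₁) + 1/(A₂E₂) = 1/(230×202×10³) + 1/(1725×144×10³) = 2.555×10⁻⁸ N⁻¹.
P = 0.0005217 / 2.555×10⁻⁸ = 20420 N = 20.42 kN.
σ_{invar} = P/A₂ = 20420/1725 = 11.84 MPa, tensile.

σ ≈ 11.8 MPa (tensile)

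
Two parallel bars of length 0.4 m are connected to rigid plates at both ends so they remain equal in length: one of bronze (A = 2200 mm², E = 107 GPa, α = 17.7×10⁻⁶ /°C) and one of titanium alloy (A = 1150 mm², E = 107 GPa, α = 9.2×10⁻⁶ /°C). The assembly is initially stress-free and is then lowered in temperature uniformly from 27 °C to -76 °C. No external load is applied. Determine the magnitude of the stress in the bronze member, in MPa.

σ ≈ 32.2 MPa (tensile)

Both members must finish at the same length. With the larger α, the bronze tends to over-contract; the plates restrain it, putting the bronze in tension and the titanium alloy in compression. With no external load the two internal forces are equal and opposite, magnitude P.
Setting the final lengths equal and cancelling L: (α₁ − α₂)ΔT = P/(A₁E₁) + P/(A₂E₂).
|α₁ − α₂|·ΔT = 8.5×10⁻⁶ × 103 = 0.0008755.
1/(A₁E₁) + 1/(A₂E₂) = 1/(2200×107×10³) + 1/(1150×107×10³) = 1.237×10⁻⁸ N⁻¹.
So P = 0.0008755 / 1.237×10⁻⁸ = 70.75 kN.
σ_{bronze} = P/A₁ = 70750/2200 = 32.16 MPa, tensile.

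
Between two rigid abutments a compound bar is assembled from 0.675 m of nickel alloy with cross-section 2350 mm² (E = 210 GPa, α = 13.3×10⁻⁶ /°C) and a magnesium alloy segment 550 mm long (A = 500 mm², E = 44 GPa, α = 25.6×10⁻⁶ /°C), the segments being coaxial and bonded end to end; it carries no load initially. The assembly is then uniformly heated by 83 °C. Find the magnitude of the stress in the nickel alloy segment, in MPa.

σ ≈ 30.9 MPa (compressive)

If the supports were absent, the total length change would be Σ αᵢΔT Lᵢ = 13.3×10⁻⁶×83×675 + 25.6×10⁻⁶×83×550 = 1.914 mm.
The rigid supports impose zero overall length change; the single axial force P common to all segments must satisfy P Σ Lᵢ/(AᵢEᵢ) = δ_free.
The series flexibility is Σ Lᵢ/(AᵢEᵢ) = 675/(2350×210×10³) + 550/(500×44×10³) = 2.637×10⁻⁵ mm/N.
Hence P = δ_free / Σ(L/AE) = 1.914/2.637×10⁻⁵ = 72.58 kN (compressive).
σ_{nickel alloy} = P / A = 72580 / 2350 = 30.89 MPa.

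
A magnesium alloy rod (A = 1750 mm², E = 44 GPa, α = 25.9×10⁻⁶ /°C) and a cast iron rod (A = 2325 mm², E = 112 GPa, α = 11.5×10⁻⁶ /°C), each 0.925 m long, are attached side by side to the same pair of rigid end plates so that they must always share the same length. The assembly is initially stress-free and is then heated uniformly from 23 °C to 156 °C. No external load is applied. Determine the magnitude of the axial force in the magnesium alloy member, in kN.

The magnesium alloy has the larger α, so on heating it would change length more than the cast iron if both were free. The rigid plates force a common final length, so the magnesium alloy is put into compression and the cast iron into tension, with equal and opposite forces P (no external load).
Compatibility of the two members (thermal + elastic change equal): (α₁ − α₂)ΔT = P·[1/(A₁E₁) + 1/(A₂E₂)].
|α₁ − α₂|·ΔT = 14.4×10⁻⁶ × 133 = 0.001915.
1/(A₁E₁) + 1/(A₂E₂) = 1/(1750×44×10³) + 1/(2325×112×10³) = 1.683×10⁻⁸ N⁻¹.
P = 0.001915 / 1.683×10⁻⁸ = 113800 N = 113.8 kN.

P ≈ 114 kN (compressive in the magnesium alloy)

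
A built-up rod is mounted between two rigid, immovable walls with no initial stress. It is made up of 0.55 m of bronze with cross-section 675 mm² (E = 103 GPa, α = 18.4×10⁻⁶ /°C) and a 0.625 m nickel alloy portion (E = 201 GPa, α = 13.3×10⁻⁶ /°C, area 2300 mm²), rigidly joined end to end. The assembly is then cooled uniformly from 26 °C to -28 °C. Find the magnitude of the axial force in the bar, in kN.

P ≈ 107 kN (tensile)

If the supports were absent, the total length change would be Σ αᵢΔT Lᵢ = 18.4×10⁻⁶×54×550 + 13.3×10⁻⁶×54×625 = 0.9954 mm.
Since the ends are fixed, an axial force P builds up, equal in every segment, with P · Σ Lᵢ/(AᵢEᵢ) = δ_free.
Σ Lᵢ/(AᵢEᵢ) = 550/(675×103×10³) + 625/(2300×201×10³) = 9.263×10⁻⁶ mm/N.
P = 0.9954 / 9.263×10⁻⁶ = 107500 N = 107.5 kN, tensile.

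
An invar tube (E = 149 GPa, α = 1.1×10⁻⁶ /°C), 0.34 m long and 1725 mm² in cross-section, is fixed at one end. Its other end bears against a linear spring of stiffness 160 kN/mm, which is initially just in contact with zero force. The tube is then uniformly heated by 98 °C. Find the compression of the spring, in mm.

Free thermal expansion: δ_free = αΔT L = 1.1×10⁻⁶ × 98 × 340 = 0.03665 mm.
Let P be the compressive force at the spring. The tube shortens elastically by PL/(AE) and the spring compresses by P/k; together these equal δ_free.
So P = δ_free / [L/(AE) + 1/k] = 0.03665 / [ 340/(1725×149×10³) + 1/(160×10³) ].
P = 0.03665 / 7.573×10⁻⁶ = 4840 N.
Spring compression = P/k = 4840/(160×10³) = 0.03025 mm.

δ ≈ 0.0302 mm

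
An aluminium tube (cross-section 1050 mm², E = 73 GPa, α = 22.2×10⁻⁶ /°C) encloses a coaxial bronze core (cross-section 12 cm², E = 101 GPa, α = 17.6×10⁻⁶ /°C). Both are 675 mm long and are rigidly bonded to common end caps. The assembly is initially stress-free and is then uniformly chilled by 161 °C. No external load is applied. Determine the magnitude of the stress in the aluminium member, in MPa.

σ ≈ 33.1 MPa (tensile)

Equilibrium of a rigid end plate with no external load gives equal and opposite internal forces ±P in the two members. Since α_{aluminium} > α_{bronze}, cooling drives the aluminium into tension and the bronze into compression.
Compatibility of the two members (thermal + elastic change equal): (α₁ − α₂)ΔT = P·[1/(A₁E₁) + 1/(A₂E₂)].
|α₁ − α₂|·ΔT = 4.6×10⁻⁶ × 161 = 0.0007406.
1/(A₁E₁) + 1/(A₂E₂) = 1/(1050×73×10³) + 1/(1200×101×10³) = 2.13×10⁻⁸ N⁻¹.
P = 0.0007406 / 2.13×10⁻⁸ = 34770 N = 34.77 kN.
σ_{aluminium} = P/A₁ = 34770/1050 = 33.12 MPa, tensile.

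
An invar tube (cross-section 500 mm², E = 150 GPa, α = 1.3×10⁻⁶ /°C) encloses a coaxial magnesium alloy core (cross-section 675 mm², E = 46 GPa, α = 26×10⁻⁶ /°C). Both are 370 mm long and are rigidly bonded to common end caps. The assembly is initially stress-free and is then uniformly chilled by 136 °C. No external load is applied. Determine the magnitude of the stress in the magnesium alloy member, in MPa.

σ ≈ 109 MPa (tensile)

Both members must finish at the same length. With the larger α, the magnesium alloy tends to over-contract; the plates restrain it, putting the magnesium alloy in tension and the invar in compression. With no external load the two internal forces are equal and opposite, magnitude P.
Equating the net (thermal + elastic) strains gives |α₁ − α₂|·ΔT = P·[1/(A₁E₁) + 1/(A₂E₂)].
|α₁ − α₂|·ΔT = 24.7×10⁻⁶ × 136 = 0.003359.
1/(A₁E₁) + 1/(A₂E₂) = 1/(500×150×10³) + 1/(675×46×10³) = 4.554×10⁻⁸ N⁻¹.
So P = 0.003359 / 4.554×10⁻⁸ = 73.76 kN.
σ_{magnesium alloy} = P/A₂ = 73760/675 = 109.3 MPa, tensile.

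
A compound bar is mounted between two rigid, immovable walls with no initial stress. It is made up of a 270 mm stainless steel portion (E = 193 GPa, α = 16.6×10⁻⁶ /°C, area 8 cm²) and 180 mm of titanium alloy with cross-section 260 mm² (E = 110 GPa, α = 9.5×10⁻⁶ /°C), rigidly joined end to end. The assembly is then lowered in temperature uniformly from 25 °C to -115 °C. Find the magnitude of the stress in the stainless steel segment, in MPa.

σ ≈ 135 MPa (tensile)

If the supports were absent, the total length change would be Σ αᵢΔT Lᵢ = 16.6×10⁻⁶×140×270 + 9.5×10⁻⁶×140×180 = 0.8669 mm.
The rigid supports impose zero overall length change; the single axial force P common to all segments must satisfy P Σ Lᵢ/(AᵢEᵢ) = δ_free.
Σ Lᵢ/(AᵢEᵢ) = 270/(800×193×10³) + 180/(260×110×10³) = 8.042×10⁻⁶ mm/N.
Hence P = δ_free / Σ(L/AE) = 0.8669/8.042×10⁻⁶ = 107.8 kN (tensile).
σ_{stainless steel} = P / A = 107800 / 800 = 134.7 MPa.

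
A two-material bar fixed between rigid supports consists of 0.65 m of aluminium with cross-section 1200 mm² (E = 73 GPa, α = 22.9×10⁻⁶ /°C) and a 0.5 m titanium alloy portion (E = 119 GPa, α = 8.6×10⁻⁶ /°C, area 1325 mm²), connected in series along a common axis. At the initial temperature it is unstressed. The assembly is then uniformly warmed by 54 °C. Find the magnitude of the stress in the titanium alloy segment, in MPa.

With the walls removed the bar would change length by δ_free = Σ αᵢΔT Lᵢ = 22.9×10⁻⁶×54×650 + 8.6×10⁻⁶×54×500 = 1.036 mm.
Since the ends are fixed, an axial force P builds up, equal in every segment, with P · Σ Lᵢ/(AᵢEᵢ) = δ_free.
Σ Lᵢ/(AᵢEᵢ) = 650/(1200×73×10³) + 500/(1325×119×10³) = 1.059×10⁻⁵ mm/N.
So P = 1.036 / 1.059×10⁻⁵ = 97.82 kN, compressive.
σ_{titanium alloy} = P / A = 97820 / 1325 = 73.82 MPa.

σ ≈ 73.8 MPa (compressive)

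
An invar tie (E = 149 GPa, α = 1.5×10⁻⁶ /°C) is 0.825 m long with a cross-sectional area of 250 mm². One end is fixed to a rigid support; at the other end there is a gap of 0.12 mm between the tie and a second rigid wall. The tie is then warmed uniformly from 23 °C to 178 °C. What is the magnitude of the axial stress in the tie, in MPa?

σ ≈ 13 MPa (compressive)

Free thermal elongation = αΔT L = 1.5×10⁻⁶ × 155 × 825 = 0.1918 mm.
The gap closes (δ_free > 0.12 mm) and the wall then resists a further 0.1918 − 0.12 = 0.07181 mm of expansion.
So σ = E(δ_free − g)/L = 149×10³ × 0.07181/825 = 12.97 MPa.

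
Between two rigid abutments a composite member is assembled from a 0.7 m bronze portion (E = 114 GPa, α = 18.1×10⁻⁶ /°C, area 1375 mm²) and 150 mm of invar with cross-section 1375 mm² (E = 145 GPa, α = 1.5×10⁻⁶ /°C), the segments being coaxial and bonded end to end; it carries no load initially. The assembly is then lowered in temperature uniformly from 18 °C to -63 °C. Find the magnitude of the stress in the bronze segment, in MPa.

If the supports were absent, the total length change would be Σ αᵢΔT Lᵢ = 18.1×10⁻⁶×81×700 + 1.5×10⁻⁶×81×150 = 1.044 mm.
The rigid supports impose zero overall length change; the single axial force P common to all segments must satisfy P Σ Lᵢ/(AᵢEᵢ) = δ_free.
The series flexibility is Σ Lᵢ/(AᵢEᵢ) = 700/(1375×114×10³) + 150/(1375×145×10³) = 5.218×10⁻⁶ mm/N.
Hence P = δ_free / Σ(L/AE) = 1.044/5.218×10⁻⁶ = 200.2 kN (tensile).
σ_{bronze} = P / A = 200200 / 1375 = 145.6 MPa.

σ ≈ 146 MPa (tensile)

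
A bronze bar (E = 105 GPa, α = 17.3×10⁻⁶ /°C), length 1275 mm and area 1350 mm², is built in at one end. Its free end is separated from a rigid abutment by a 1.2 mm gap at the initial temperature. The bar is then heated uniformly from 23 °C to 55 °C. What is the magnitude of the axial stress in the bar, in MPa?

If the wall were absent the bar would grow by αΔT L = 17.3×10⁻⁶ × 32 × 1275 = 0.7058 mm.
This is smaller than the 1.2 mm clearance, so the bar expands freely without reaching the stop — the stress is zero.

σ ≈ 0 MPa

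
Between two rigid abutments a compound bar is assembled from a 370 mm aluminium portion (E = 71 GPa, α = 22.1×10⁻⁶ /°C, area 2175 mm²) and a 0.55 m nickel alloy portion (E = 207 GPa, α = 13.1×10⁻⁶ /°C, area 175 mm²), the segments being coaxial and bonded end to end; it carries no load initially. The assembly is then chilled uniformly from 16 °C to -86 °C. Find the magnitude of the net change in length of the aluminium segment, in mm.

|ΔL| ≈ 0.62 mm

With the walls removed the bar would change length by δ_free = Σ αᵢΔT Lᵢ = 22.1×10⁻⁶×102×370 + 13.1×10⁻⁶×102×550 = 1.569 mm.
The rigid supports impose zero overall length change; the single axial force P common to all segments must satisfy P Σ Lᵢ/(AᵢEᵢ) = δ_free.
The series flexibility is Σ Lᵢ/(AᵢEᵢ) = 370/(2175×71×10³) + 550/(175×207×10³) = 1.758×10⁻⁵ mm/N.
P = 1.569 / 1.758×10⁻⁵ = 89250 N = 89.25 kN, tensile.
For the aluminium segment, free thermal change = 22.1×10⁻⁶×102×370 = 0.8341 mm and elastic change from P = 89250×370/(2175×71×10³) = 0.2138 mm; these oppose, so the net change is 0.62 mm (segment shortens).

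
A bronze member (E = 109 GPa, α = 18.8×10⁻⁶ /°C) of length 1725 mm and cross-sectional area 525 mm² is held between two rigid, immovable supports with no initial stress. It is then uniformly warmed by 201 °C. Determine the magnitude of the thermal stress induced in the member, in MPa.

σ ≈ 412 MPa (compressive)

With length fixed, the mechanical strain must cancel the thermal strain αΔT = 18.8×10⁻⁶ × 201 = 3778.8×10⁻⁶.
The stress required to suppress this strain is σ = Eε = 109×10³ × 3778.8×10⁻⁶ = 411.9 MPa, compressive since the member is trying to expand.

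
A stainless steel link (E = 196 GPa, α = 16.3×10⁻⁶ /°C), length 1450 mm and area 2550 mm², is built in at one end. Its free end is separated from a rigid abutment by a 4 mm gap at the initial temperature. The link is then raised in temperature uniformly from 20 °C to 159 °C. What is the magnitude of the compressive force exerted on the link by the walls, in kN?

P ≈ 0 kN

Unrestrained expansion: δ_free = αΔT L = 16.3×10⁻⁶ × 139 × 1450 = 3.285 mm.
Since δ_free = 3.29 mm is less than the 4 mm gap, the link never touches the wall. No axial force develops.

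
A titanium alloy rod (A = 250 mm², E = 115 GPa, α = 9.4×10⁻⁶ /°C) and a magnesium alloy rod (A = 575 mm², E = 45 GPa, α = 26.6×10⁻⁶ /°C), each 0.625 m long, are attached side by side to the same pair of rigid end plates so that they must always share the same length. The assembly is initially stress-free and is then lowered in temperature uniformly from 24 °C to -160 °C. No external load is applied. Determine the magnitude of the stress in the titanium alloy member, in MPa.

σ ≈ 172 MPa (compressive)

Equilibrium of a rigid end plate with no external load gives equal and opposite internal forces ±P in the two members. Since α_{magnesium alloy} > α_{titanium alloy}, cooling drives the magnesium alloy into tension and the titanium alloy into compression.
Setting the final lengths equal and cancelling L: (α₁ − α₂)ΔT = P/(A₁E₁) + P/(A₂E₂).
|α₁ − α₂|·ΔT = 17.2×10⁻⁶ × 184 = 0.003165.
1/(A₁E₁) + 1/(A₂E₂) = 1/(250×115×10³) + 1/(575×45×10³) = 7.343×10⁻⁸ N⁻¹.
So P = 0.003165 / 7.343×10⁻⁸ = 43.1 kN.
σ_{titanium alloy} = P/A₁ = 43100/250 = 172.4 MPa, compressive.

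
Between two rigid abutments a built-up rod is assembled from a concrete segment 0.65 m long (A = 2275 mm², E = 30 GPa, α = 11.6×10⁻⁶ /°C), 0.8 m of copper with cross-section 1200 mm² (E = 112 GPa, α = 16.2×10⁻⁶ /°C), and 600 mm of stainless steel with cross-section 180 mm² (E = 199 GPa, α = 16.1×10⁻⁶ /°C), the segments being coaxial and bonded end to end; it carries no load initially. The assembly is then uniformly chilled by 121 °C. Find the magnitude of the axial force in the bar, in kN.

With the walls removed the bar would change length by δ_free = Σ αᵢΔT Lᵢ = 11.6×10⁻⁶×121×650 + 16.2×10⁻⁶×121×800 + 16.1×10⁻⁶×121×600 = 3.649 mm.
Since the ends are fixed, an axial force P builds up, equal in every segment, with P · Σ Lᵢ/(AᵢEᵢ) = δ_free.
Σ Lᵢ/(AᵢEᵢ) = 650/(2275×30×10³) + 800/(1200×112×10³) + 600/(180×199×10³) = 3.223×10⁻⁵ mm/N.
So P = 3.649 / 3.223×10⁻⁵ = 113.2 kN, tensile.

P ≈ 113 kN (tensile)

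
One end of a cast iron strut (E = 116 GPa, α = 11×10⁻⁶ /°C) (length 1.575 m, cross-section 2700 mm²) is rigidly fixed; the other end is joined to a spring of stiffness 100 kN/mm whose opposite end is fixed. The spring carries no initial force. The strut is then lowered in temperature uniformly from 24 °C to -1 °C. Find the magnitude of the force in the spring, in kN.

P ≈ 28.8 kN

Free thermal contraction: δ_free = αΔT L = 11×10⁻⁶ × 25 × 1575 = 0.4331 mm.
With a force P in the spring, the elastic change of the strut is PL/(AE) and that of the spring is P/k; compatibility requires their sum to equal δ_free.
P [ L/(AE) + 1/k ] = δ_free → P [ 1575/(2700×116×10³) + 1/(100×10³) ] = 0.4331.
P = 0.4331 / 1.503×10⁻⁵ = 28820 N.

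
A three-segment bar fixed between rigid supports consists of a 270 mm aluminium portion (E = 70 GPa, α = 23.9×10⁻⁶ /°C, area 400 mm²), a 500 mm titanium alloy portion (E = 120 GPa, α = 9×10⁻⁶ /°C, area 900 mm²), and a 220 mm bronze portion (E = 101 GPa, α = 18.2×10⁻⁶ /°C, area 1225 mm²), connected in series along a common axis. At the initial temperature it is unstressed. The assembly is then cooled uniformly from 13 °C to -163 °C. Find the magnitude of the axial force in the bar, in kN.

If the supports were absent, the total length change would be Σ αᵢΔT Lᵢ = 23.9×10⁻⁶×176×270 + 9×10⁻⁶×176×500 + 18.2×10⁻⁶×176×220 = 2.632 mm.
The rigid supports impose zero overall length change; the single axial force P common to all segments must satisfy P Σ Lᵢ/(AᵢEᵢ) = δ_free.
Σ Lᵢ/(AᵢEᵢ) = 270/(400×70×10³) + 500/(900×120×10³) + 220/(1225×101×10³) = 1.605×10⁻⁵ mm/N.
Hence P = δ_free / Σ(L/AE) = 2.632/1.605×10⁻⁵ = 164 kN (tensile).

P ≈ 164 kN (tensile)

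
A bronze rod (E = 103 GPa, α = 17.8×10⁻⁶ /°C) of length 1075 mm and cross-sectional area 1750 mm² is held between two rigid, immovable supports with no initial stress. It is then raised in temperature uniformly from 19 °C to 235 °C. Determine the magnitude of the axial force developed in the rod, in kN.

The ends cannot move, so σ = EαΔT = 103×10³ × 17.8×10⁻⁶ × 216 = 396 MPa.
Axial force P = σA = 396 × 1750 = 693000 N = 693 kN, compressive.

P ≈ 693 kN (compressive)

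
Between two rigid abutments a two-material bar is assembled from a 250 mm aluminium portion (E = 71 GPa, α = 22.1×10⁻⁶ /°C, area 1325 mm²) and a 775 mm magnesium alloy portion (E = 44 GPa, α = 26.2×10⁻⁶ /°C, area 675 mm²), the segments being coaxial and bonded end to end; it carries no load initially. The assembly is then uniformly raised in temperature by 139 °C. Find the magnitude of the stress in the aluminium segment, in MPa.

If the supports were absent, the total length change would be Σ αᵢΔT Lᵢ = 22.1×10⁻⁶×139×250 + 26.2×10⁻⁶×139×775 = 3.59 mm.
The rigid supports impose zero overall length change; the single axial force P common to all segments must satisfy P Σ Lᵢ/(AᵢEᵢ) = δ_free.
The series flexibility is Σ Lᵢ/(AᵢEᵢ) = 250/(1325×71×10³) + 775/(675×44×10³) = 2.875×10⁻⁵ mm/N.
Hence P = δ_free / Σ(L/AE) = 3.59/2.875×10⁻⁵ = 124.9 kN (compressive).
σ_{aluminium} = P / A = 124900 / 1325 = 94.25 MPa.

σ ≈ 94.2 MPa (compressive)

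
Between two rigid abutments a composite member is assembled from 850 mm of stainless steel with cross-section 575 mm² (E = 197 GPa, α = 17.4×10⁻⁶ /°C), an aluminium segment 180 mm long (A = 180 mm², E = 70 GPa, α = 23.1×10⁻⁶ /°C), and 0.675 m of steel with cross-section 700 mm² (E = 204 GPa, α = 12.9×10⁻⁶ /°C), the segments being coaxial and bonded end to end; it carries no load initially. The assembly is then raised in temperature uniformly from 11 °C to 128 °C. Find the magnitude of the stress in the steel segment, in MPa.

With the walls removed the bar would change length by δ_free = Σ αᵢΔT Lᵢ = 17.4×10⁻⁶×117×850 + 23.1×10⁻⁶×117×180 + 12.9×10⁻⁶×117×675 = 3.236 mm.
Since the ends are fixed, an axial force P builds up, equal in every segment, with P · Σ Lᵢ/(AᵢEᵢ) = δ_free.
Σ Lᵢ/(AᵢEᵢ) = 850/(575×197×10³) + 180/(180×70×10³) + 675/(700×204×10³) = 2.652×10⁻⁵ mm/N.
So P = 3.236 / 2.652×10⁻⁵ = 122 kN, compressive.
σ_{steel} = P / A = 122000 / 700 = 174.3 MPa.

σ ≈ 174 MPa (compressive)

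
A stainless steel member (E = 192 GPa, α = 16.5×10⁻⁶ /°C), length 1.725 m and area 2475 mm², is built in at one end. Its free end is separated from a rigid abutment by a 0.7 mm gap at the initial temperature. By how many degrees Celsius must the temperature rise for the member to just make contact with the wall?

ΔT ≈ 24.6 °C

The gap closes when αΔT L = 0.7 mm, since the member is still unstressed at that instant.
So ΔT = g/(αL) = 0.7/(16.5×10⁻⁶ × 1725) = 24.59 °C.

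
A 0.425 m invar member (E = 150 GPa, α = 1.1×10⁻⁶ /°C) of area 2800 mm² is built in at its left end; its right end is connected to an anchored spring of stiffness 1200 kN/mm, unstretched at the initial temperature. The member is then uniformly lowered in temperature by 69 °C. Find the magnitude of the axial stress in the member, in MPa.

σ ≈ 6.24 MPa (tensile)

If the spring were absent the member would shorten by αΔT L = 1.1×10⁻⁶ × 69 × 425 = 0.03226 mm.
With a force P in the spring, the elastic change of the member is PL/(AE) and that of the spring is P/k; compatibility requires their sum to equal δ_free.
P [ L/(AE) + 1/k ] = δ_free → P [ 425/(2800×150×10³) + 1/(1200×10³) ] = 0.03226.
P = 0.03226 / 1.845×10⁻⁶ = 17480 N.
σ = P/A = 17480/2800 = 6.243 MPa.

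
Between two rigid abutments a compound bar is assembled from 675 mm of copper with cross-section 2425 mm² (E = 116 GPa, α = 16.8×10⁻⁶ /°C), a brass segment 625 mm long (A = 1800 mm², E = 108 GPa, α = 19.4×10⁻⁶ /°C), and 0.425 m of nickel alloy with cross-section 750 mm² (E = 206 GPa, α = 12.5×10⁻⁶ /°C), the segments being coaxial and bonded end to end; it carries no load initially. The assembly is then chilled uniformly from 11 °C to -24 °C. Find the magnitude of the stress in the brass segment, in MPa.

If the supports were absent, the total length change would be Σ αᵢΔT Lᵢ = 16.8×10⁻⁶×35×675 + 19.4×10⁻⁶×35×625 + 12.5×10⁻⁶×35×425 = 1.007 mm.
Since the ends are fixed, an axial force P builds up, equal in every segment, with P · Σ Lᵢ/(AᵢEᵢ) = δ_free.
The series flexibility is Σ Lᵢ/(AᵢEᵢ) = 675/(2425×116×10³) + 625/(1800×108×10³) + 425/(750×206×10³) = 8.365×10⁻⁶ mm/N.
So P = 1.007 / 8.365×10⁻⁶ = 120.4 kN, tensile.
σ_{brass} = P / A = 120400 / 1800 = 66.89 MPa.

σ ≈ 66.9 MPa (tensile)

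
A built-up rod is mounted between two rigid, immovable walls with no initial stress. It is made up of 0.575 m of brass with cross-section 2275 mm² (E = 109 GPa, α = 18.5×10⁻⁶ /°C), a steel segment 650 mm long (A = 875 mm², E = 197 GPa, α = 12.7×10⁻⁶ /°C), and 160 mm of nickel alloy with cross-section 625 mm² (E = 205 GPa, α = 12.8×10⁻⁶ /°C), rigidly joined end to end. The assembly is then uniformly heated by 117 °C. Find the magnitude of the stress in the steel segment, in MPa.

With the walls removed the bar would change length by δ_free = Σ αᵢΔT Lᵢ = 18.5×10⁻⁶×117×575 + 12.7×10⁻⁶×117×650 + 12.8×10⁻⁶×117×160 = 2.45 mm.
Since the ends are fixed, an axial force P builds up, equal in every segment, with P · Σ Lᵢ/(AᵢEᵢ) = δ_free.
Σ Lᵢ/(AᵢEᵢ) = 575/(2275×109×10³) + 650/(875×197×10³) + 160/(625×205×10³) = 7.338×10⁻⁶ mm/N.
P = 2.45 / 7.338×10⁻⁶ = 333900 N = 333.9 kN, compressive.
σ_{steel} = P / A = 333900 / 875 = 381.6 MPa.

σ ≈ 382 MPa (compressive)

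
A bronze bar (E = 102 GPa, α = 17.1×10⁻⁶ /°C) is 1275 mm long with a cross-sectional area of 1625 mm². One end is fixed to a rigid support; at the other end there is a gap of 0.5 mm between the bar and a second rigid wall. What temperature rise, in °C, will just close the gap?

Contact occurs when the free expansion equals the gap: αΔT L = 0.5 mm.
ΔT = 0.5 / (17.1×10⁻⁶ × 1275) = 22.93 °C.

ΔT ≈ 22.9 °C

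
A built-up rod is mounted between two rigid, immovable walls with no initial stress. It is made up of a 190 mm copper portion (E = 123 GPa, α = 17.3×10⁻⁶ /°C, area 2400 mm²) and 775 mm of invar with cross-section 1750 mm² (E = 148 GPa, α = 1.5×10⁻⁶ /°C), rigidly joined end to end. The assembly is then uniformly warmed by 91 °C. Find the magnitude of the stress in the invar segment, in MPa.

If the supports were absent, the total length change would be Σ αᵢΔT Lᵢ = 17.3×10⁻⁶×91×190 + 1.5×10⁻⁶×91×775 = 0.4049 mm.
The walls prevent any net length change, so an axial force P (same in every segment) develops. Compatibility: P · Σ Lᵢ/(AᵢEᵢ) = δ_free.
Σ Lᵢ/(AᵢEᵢ) = 190/(2400×123×10³) + 775/(1750×148×10³) = 3.636×10⁻⁶ mm/N.
P = 0.4049 / 3.636×10⁻⁶ = 111400 N = 111.4 kN, compressive.
σ_{invar} = P / A = 111400 / 1750 = 63.64 MPa.

σ ≈ 63.6 MPa (compressive)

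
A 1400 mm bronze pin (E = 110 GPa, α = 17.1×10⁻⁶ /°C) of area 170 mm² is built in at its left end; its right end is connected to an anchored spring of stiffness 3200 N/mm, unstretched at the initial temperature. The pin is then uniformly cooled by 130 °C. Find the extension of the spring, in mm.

If the spring were absent the pin would shorten by αΔT L = 17.1×10⁻⁶ × 130 × 1400 = 3.112 mm.
With a force P in the spring, the elastic change of the pin is PL/(AE) and that of the spring is P/k; compatibility requires their sum to equal δ_free.
So P = δ_free / [L/(AE) + 1/k] = 3.112 / [ 1400/(170×110×10³) + 1/(3200) ].
P = 3.112 / 0.0003874 = 8034 N.
Spring extension = P/k = 8034/(3200) = 2.511 mm.

δ ≈ 2.51 mm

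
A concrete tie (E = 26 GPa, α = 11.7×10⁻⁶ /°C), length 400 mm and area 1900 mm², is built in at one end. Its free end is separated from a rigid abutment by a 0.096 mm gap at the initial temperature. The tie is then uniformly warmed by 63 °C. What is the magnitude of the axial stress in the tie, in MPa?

σ ≈ 12.9 MPa (compressive)

If the wall were absent the tie would grow by αΔT L = 11.7×10⁻⁶ × 63 × 400 = 0.2948 mm.
This exceeds the 0.096 mm gap, so the wall pushes back. The portion of expansion that must be recovered elastically is δ_free − gap = 0.2948 − 0.096 = 0.1988 mm.
Compatibility: PL/(AE) = 0.1988 mm, so σ = P/A = E × (0.1988/400) = 12.92 MPa.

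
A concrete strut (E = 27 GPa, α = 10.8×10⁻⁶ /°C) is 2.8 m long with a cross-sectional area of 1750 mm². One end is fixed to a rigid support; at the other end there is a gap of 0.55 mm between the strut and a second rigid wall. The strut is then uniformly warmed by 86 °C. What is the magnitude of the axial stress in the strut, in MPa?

If the wall were absent the strut would grow by αΔT L = 10.8×10⁻⁶ × 86 × 2800 = 2.601 mm.
The gap closes (δ_free > 0.55 mm) and the wall then resists a further 2.601 − 0.55 = 2.051 mm of expansion.
So σ = E(δ_free − g)/L = 27×10³ × 2.051/2800 = 19.77 MPa.

σ ≈ 19.8 MPa (compressive)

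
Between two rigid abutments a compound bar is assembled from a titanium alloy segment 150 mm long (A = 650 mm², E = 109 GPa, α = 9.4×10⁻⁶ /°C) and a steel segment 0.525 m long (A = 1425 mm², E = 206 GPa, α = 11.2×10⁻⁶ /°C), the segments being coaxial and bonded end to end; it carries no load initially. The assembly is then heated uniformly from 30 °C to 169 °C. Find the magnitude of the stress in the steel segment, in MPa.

σ ≈ 182 MPa (compressive)

Free thermal expansion of the whole bar: Σ αᵢΔT Lᵢ = 9.4×10⁻⁶×139×150 + 11.2×10⁻⁶×139×525 = 1.013 mm.
The walls prevent any net length change, so an axial force P (same in every segment) develops. Compatibility: P · Σ Lᵢ/(AᵢEᵢ) = δ_free.
The series flexibility is Σ Lᵢ/(AᵢEᵢ) = 150/(650×109×10³) + 525/(1425×206×10³) = 3.906×10⁻⁶ mm/N.
Hence P = δ_free / Σ(L/AE) = 1.013/3.906×10⁻⁶ = 259.5 kN (compressive).
σ_{steel} = P / A = 259500 / 1425 = 182.1 MPa.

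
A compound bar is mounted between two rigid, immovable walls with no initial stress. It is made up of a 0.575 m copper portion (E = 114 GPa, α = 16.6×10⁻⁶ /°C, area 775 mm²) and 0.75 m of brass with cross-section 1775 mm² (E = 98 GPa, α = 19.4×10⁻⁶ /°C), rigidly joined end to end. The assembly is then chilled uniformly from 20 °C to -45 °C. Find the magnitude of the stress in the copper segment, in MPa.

Free thermal contraction of the whole bar: Σ αᵢΔT Lᵢ = 16.6×10⁻⁶×65×575 + 19.4×10⁻⁶×65×750 = 1.566 mm.
Since the ends are fixed, an axial force P builds up, equal in every segment, with P · Σ Lᵢ/(AᵢEᵢ) = δ_free.
The series flexibility is Σ Lᵢ/(AᵢEᵢ) = 575/(775×114×10³) + 750/(1775×98×10³) = 1.082×10⁻⁵ mm/N.
P = 1.566 / 1.082×10⁻⁵ = 144800 N = 144.8 kN, tensile.
σ_{copper} = P / A = 144800 / 775 = 186.8 MPa.

σ ≈ 187 MPa (tensile)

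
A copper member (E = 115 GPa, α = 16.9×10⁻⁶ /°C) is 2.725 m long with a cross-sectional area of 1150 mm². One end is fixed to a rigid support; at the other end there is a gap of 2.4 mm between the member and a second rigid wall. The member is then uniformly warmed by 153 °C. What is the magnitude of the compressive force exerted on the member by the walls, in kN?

P ≈ 225 kN

If the wall were absent the member would grow by αΔT L = 16.9×10⁻⁶ × 153 × 2725 = 7.046 mm.
After closing the 2.4 mm clearance, 7.046 − 2.4 = 4.646 mm of expansion remains to be suppressed by the wall.
So σ = E(δ_free − g)/L = 115×10³ × 4.646/2725 = 196.1 MPa.
P = σA = 196.1 × 1150 = 225.5 kN.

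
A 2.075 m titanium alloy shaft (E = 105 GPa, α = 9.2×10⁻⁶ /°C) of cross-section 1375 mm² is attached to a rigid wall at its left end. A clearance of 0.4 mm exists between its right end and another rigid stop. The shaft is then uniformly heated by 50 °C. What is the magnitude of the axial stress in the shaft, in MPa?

σ ≈ 28.1 MPa (compressive)

If the wall were absent the shaft would grow by αΔT L = 9.2×10⁻⁶ × 50 × 2075 = 0.9545 mm.
This exceeds the 0.4 mm gap, so the wall pushes back. The portion of expansion that must be recovered elastically is δ_free − gap = 0.9545 − 0.4 = 0.5545 mm.
Compatibility: PL/(AE) = 0.5545 mm, so σ = P/A = E × (0.5545/2075) = 28.06 MPa.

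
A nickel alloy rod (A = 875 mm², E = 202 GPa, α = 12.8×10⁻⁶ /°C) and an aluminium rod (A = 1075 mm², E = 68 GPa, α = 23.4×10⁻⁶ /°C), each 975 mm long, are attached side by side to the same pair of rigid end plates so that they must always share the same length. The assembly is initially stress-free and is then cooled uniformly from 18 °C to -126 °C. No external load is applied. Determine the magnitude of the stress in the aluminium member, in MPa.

Equilibrium of a rigid end plate with no external load gives equal and opposite internal forces ±P in the two members. Since α_{aluminium} > α_{nickel alloy}, cooling drives the aluminium into tension and the nickel alloy into compression.
Setting the final lengths equal and cancelling L: (α₁ − α₂)ΔT = P/(A₁E₁) + P/(A₂E₂).
|α₁ − α₂|·ΔT = 10.6×10⁻⁶ × 144 = 0.001526.
1/(A₁E₁) + 1/(A₂E₂) = 1/(875×202×10³) + 1/(1075×68×10³) = 1.934×10⁻⁸ N⁻¹.
P = 0.001526 / 1.934×10⁻⁸ = 78930 N = 78.93 kN.
σ_{aluminium} = P/A₂ = 78930/1075 = 73.43 MPa, tensile.

σ ≈ 73.4 MPa (tensile)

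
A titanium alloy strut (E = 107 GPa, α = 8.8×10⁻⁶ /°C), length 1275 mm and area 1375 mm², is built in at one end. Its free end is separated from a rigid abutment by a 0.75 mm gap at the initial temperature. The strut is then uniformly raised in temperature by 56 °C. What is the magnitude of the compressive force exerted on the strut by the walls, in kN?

Unrestrained expansion: δ_free = αΔT L = 8.8×10⁻⁶ × 56 × 1275 = 0.6283 mm.
This is smaller than the 0.75 mm clearance, so the strut expands freely without reaching the stop — the stress is zero.

P ≈ 0 kN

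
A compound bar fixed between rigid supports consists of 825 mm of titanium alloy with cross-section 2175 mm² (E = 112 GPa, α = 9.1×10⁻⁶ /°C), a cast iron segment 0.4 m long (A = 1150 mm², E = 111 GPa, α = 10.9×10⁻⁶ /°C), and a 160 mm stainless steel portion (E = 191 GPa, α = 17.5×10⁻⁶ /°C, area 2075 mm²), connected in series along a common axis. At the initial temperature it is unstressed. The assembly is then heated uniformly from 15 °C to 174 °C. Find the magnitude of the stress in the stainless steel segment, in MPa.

With the walls removed the bar would change length by δ_free = Σ αᵢΔT Lᵢ = 9.1×10⁻⁶×159×825 + 10.9×10⁻⁶×159×400 + 17.5×10⁻⁶×159×160 = 2.332 mm.
Since the ends are fixed, an axial force P builds up, equal in every segment, with P · Σ Lᵢ/(AᵢEᵢ) = δ_free.
The series flexibility is Σ Lᵢ/(AᵢEᵢ) = 825/(2175×112×10³) + 400/(1150×111×10³) + 160/(2075×191×10³) = 6.924×10⁻⁶ mm/N.
Hence P = δ_free / Σ(L/AE) = 2.332/6.924×10⁻⁶ = 336.8 kN (compressive).
σ_{stainless steel} = P / A = 336800 / 2075 = 162.3 MPa.

σ ≈ 162 MPa (compressive)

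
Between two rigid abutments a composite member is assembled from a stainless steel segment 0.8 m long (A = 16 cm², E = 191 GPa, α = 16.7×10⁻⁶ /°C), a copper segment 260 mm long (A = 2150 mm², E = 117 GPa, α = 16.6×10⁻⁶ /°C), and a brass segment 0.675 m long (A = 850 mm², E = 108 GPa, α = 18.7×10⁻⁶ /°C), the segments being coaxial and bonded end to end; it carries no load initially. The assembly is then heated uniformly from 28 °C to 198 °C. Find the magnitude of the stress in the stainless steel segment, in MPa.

Free thermal expansion of the whole bar: Σ αᵢΔT Lᵢ = 16.7×10⁻⁶×170×800 + 16.6×10⁻⁶×170×260 + 18.7×10⁻⁶×170×675 = 5.151 mm.
Since the ends are fixed, an axial force P builds up, equal in every segment, with P · Σ Lᵢ/(AᵢEᵢ) = δ_free.
Σ Lᵢ/(AᵢEᵢ) = 800/(1600×191×10³) + 260/(2150×117×10³) + 675/(850×108×10³) = 1.1×10⁻⁵ mm/N.
P = 5.151 / 1.1×10⁻⁵ = 468100 N = 468.1 kN, compressive.
σ_{stainless steel} = P / A = 468100 / 1600 = 292.5 MPa.

σ ≈ 293 MPa (compressive)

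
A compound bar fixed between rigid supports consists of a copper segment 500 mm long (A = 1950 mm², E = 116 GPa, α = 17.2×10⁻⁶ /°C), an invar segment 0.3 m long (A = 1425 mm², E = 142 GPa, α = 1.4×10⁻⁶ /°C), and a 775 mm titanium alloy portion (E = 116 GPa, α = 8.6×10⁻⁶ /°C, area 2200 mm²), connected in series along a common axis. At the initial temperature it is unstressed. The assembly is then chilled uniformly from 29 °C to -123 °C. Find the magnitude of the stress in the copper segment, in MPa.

Free thermal contraction of the whole bar: Σ αᵢΔT Lᵢ = 17.2×10⁻⁶×152×500 + 1.4×10⁻⁶×152×300 + 8.6×10⁻⁶×152×775 = 2.384 mm.
The rigid supports impose zero overall length change; the single axial force P common to all segments must satisfy P Σ Lᵢ/(AᵢEᵢ) = δ_free.
Σ Lᵢ/(AᵢEᵢ) = 500/(1950×116×10³) + 300/(1425×142×10³) + 775/(2200×116×10³) = 6.73×10⁻⁶ mm/N.
P = 2.384 / 6.73×10⁻⁶ = 354300 N = 354.3 kN, tensile.
σ_{copper} = P / A = 354300 / 1950 = 181.7 MPa.

σ ≈ 182 MPa (tensile)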